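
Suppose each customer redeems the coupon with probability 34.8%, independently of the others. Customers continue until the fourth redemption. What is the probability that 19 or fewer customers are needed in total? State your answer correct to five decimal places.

0.93875

Finishing within 19 customers ⇔ at least 4 successes in the first 19. With X ~ Binomial(19, 0.348), P(Y ≤ 19) = 1 − P(X ≤ 3).
  k=0: C(19,0)·0.348^0·0.652^19 = 0.0002956
  k=1: C(19,1)·0.348^1·0.652^18 = 0.0029977
  k=2: C(19,2)·0.348^2·0.652^17 = 0.0144000
  k=3: C(19,3)·0.348^3·0.652^16 = 0.0435535
1 − 0.0612468 = 0.9387532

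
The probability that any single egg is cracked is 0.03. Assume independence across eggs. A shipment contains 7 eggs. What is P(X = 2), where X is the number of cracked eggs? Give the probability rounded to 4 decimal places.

0.0162

X ~ Binomial(n=7, p=0.03).
P(X=2) = C(7,2) · p^2 · (1−p)^5
= 21 · 0.0009 · 0.85873 = 0.016230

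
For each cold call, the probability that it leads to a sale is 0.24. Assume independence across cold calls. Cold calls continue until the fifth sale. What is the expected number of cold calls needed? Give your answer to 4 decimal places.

20.8333

Y = total cold calls until the fifth success; negative binomial with r=5, p=0.24.
E[Y] = r / p = 5 / 0.24 = 20.833333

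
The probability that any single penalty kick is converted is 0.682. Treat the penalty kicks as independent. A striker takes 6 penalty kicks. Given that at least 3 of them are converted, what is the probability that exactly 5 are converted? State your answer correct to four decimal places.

0.3079

X ~ Binomial(6, 0.682). Want P(X=5 | X≥3) = P(X=5) / P(X≥3).
P(X=5) = C(6,5)·0.682^5·0.318^1 = 0.281514
P(X≥3) = 1 − 0.001034 − 0.013307 − 0.071346 = 0.914313
Ratio = 0.281514 / 0.914313 = 0.307897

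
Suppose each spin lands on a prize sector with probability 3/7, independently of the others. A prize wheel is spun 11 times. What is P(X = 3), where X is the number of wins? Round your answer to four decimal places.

X ~ Binomial(n=11, p=0.428571).
P(X=3) = C(11,3) · p^3 · (1−p)^8
= 165 · 0.078717 · 0.011368 = 0.147655

0.1477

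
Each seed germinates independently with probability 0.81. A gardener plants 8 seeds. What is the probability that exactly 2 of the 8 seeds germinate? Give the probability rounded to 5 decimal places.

X ~ Binomial(n=8, p=0.81).
P(X=2) = C(8,2) · p^2 · (1−p)^6
= 28 · 0.6561 · 4.7046e-05 = 0.0008643

0.00086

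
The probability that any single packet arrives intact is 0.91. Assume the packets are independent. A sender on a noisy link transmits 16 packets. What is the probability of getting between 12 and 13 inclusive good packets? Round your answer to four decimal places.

X ~ Binomial(16, 0.91); P(12 ≤ X ≤ 13) = Σ C(16,k) p^k (1−p)^(16−k) over k:
  k=12: C(16,12)·0.91^12·0.09^4 = 0.038507
  k=13: C(16,13)·0.91^13·0.09^3 = 0.119799
Total = 0.158306

0.1583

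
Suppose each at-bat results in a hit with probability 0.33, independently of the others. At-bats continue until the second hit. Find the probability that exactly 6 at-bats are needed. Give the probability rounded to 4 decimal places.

0.1097

Y = trial on which the second success occurs; negative binomial, r=2, p=0.33.
P(Y=6) = C(5,1) · p^2 · (1−p)^4
= 5 · 0.1089 · 0.20151 = 0.109723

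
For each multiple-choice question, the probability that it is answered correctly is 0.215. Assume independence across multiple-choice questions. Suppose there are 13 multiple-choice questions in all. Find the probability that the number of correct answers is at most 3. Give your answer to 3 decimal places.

0.700

X ~ Binomial(13, 0.215); P(X ≤ 3) = Σ C(13,k) p^k (1−p)^(13−k) over k:
  k=0: C(13,0)·0.215^0·0.785^13 = 0.04298
  k=1: C(13,1)·0.215^1·0.785^12 = 0.15304
  k=2: C(13,2)·0.215^2·0.785^11 = 0.25150
  k=3: C(13,3)·0.215^3·0.785^10 = 0.25257
Total = 0.70010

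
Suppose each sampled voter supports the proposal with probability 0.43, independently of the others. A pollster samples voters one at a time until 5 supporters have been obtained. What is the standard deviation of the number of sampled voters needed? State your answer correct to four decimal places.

3.9260

Y = total sampled voters until the fifth success; negative binomial with r=5, p=0.43.
SD(Y) = √[r(1−p)/p²] = √(15.413737) = 3.926033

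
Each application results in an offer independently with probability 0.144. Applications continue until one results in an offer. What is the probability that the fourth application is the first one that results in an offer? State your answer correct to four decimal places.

0.0903

Geometric (trials to first success), p = 0.144.
P(Y = 4) = (1−p)^3 · p = 0.62722 · 0.144 = 0.090320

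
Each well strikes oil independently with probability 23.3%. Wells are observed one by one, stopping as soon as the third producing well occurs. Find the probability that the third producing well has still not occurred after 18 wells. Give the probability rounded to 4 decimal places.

0.1737

Needing more than 18 wells ⇔ fewer than 3 successes in the first 18. With X ~ Binomial(18, 0.233), P(Y > 18) = P(X ≤ 2).
  k=0: C(18,0)·0.233^0·0.767^18 = 0.008439
  k=1: C(18,1)·0.233^1·0.767^17 = 0.046148
  k=2: C(18,2)·0.233^2·0.767^16 = 0.119160
P(X ≤ 2) = 0.173747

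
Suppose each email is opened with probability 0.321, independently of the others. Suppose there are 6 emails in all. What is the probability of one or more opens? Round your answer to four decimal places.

P(at least one) = 1 − P(none) = 1 − (1 − 0.321)^6
= 1 − 0.097998 = 0.902002

0.9020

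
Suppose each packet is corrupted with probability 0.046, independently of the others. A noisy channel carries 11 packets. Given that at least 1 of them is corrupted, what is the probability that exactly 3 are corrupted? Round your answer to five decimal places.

0.02726

X ~ Binomial(11, 0.046). Want P(X=3 | X≥1) = P(X=3) / P(X≥1).
P(X=3) = C(11,3)·0.046^3·0.954^8 = 0.0110191
P(X≥1) = 1 − 0.5957062 = 0.4042938
Ratio = 0.0110191 / 0.4042938 = 0.0272551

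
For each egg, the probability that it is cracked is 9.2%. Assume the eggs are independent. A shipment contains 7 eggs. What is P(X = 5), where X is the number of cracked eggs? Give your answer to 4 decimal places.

X ~ Binomial(n=7, p=0.092).
P(X=5) = C(7,5) · p^5 · (1−p)^2
= 21 · 6.5908e-06 · 0.82446 = 0.000114

0.0001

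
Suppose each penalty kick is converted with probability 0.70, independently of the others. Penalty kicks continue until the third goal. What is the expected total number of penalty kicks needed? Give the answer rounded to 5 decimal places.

Y = total penalty kicks until the third success; negative binomial with r=3, p=0.70.
E[Y] = r / p = 3 / 0.70 = 4.2857143

4.28571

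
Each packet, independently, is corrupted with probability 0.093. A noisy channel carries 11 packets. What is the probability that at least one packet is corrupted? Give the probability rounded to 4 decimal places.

0.6583

P(at least one) = 1 − P(none) = 1 − (1 − 0.093)^11
= 1 − 0.341728 = 0.658272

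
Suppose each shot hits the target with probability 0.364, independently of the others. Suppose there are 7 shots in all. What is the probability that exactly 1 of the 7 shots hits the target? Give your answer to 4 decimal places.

X ~ Binomial(n=7, p=0.364).
P(X=1) = C(7,1) · p^1 · (1−p)^6
= 7 · 0.364 · 0.066182 = 0.168633

0.1686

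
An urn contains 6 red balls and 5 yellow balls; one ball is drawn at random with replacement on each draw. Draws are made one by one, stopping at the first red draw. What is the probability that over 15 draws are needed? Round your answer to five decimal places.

0.00001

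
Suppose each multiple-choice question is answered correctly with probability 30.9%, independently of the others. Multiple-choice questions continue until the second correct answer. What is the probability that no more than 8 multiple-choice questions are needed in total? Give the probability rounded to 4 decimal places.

0.7621

Finishing within 8 multiple-choice questions ⇔ at least 2 successes in the first 8. With X ~ Binomial(8, 0.309), P(Y ≤ 8) = 1 − P(X ≤ 1).
  k=0: C(8,0)·0.309^0·0.691^8 = 0.051979
  k=1: C(8,1)·0.309^1·0.691^7 = 0.185949
1 − 0.237928 = 0.762072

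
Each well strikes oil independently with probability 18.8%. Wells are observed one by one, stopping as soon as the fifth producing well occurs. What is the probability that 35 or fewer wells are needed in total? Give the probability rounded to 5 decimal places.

Finishing within 35 wells ⇔ at least 5 successes in the first 35. With X ~ Binomial(35, 0.188), P(Y ≤ 35) = 1 − P(X ≤ 4).
  k=0: C(35,0)·0.188^0·0.812^35 = 0.0006831
  k=1: C(35,1)·0.188^1·0.812^34 = 0.0055352
  k=2: C(35,2)·0.188^2·0.812^33 = 0.0217862
  k=3: C(35,3)·0.188^3·0.812^32 = 0.0554851
  k=4: C(35,4)·0.188^4·0.812^31 = 0.1027704
1 − 0.1862599 = 0.8137401

0.81374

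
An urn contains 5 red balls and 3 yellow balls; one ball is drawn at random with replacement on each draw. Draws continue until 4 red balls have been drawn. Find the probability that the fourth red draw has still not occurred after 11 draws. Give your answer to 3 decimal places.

Needing more than 11 draws ⇔ fewer than 4 successes in the first 11. With X ~ Binomial(11, 0.625), P(Y > 11) = P(X ≤ 3).
  k=0: C(11,0)·0.625^0·0.375^11 = 0.00002
  k=1: C(11,1)·0.625^1·0.375^10 = 0.00038
  k=2: C(11,2)·0.625^2·0.375^9 = 0.00315
  k=3: C(11,3)·0.625^3·0.375^8 = 0.01575
P(X ≤ 3) = 0.01930

0.019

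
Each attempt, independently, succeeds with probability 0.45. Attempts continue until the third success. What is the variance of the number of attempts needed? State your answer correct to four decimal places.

Y = total attempts until the third success; negative binomial with r=3, p=0.45.
Var(Y) = r(1−p)/p² = 3·0.55 / 0.45² = 8.148148

8.1481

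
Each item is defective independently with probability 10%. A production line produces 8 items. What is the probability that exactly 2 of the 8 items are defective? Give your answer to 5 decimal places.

X ~ Binomial(n=8, p=0.10).
P(X=2) = C(8,2) · p^2 · (1−p)^6
= 28 · 0.01 · 0.53144 = 0.1488035

0.14880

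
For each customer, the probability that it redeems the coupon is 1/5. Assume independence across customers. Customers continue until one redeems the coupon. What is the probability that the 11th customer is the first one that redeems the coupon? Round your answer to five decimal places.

0.02147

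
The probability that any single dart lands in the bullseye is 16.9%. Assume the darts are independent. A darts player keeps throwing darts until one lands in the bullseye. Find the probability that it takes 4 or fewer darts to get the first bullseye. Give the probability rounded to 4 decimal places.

Y = number of darts to the first success; geometric, p = 0.169.
P(Y ≤ 4) = 1 − (1−p)^4 = 1 − 0.476874 = 0.523126

0.5231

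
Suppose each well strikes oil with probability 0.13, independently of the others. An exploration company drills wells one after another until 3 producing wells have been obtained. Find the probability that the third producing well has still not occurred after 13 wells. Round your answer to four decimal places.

0.7663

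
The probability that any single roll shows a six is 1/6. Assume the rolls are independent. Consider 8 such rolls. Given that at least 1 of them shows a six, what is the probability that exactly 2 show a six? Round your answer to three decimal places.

X ~ Binomial(8, 0.166667). Want P(X=2 | X≥1) = P(X=2) / P(X≥1).
P(X=2) = C(8,2)·0.166667^2·0.833333^6 = 0.26048
P(X≥1) = 1 − 0.23257 = 0.76743
Ratio = 0.26048 / 0.76743 = 0.33941

0.339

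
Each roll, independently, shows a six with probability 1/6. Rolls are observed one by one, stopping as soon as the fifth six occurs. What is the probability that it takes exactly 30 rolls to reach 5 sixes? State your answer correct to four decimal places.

0.0320

Y = trial on which the fifth success occurs; negative binomial, r=5, p=0.166667.
P(Y=30) = C(29,4) · p^5 · (1−p)^25
= 23751 · 0.0001286 · 0.010483 = 0.032018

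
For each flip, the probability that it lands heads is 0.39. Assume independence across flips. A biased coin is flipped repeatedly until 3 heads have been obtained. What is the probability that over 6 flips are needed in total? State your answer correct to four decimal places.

0.5650

Needing more than 6 flips ⇔ fewer than 3 successes in the first 6. With X ~ Binomial(6, 0.39), P(Y > 6) = P(X ≤ 2).
  k=0: C(6,0)·0.39^0·0.61^6 = 0.051520
  k=1: C(6,1)·0.39^1·0.61^5 = 0.197636
  k=2: C(6,2)·0.39^2·0.61^4 = 0.315893
P(X ≤ 2) = 0.565049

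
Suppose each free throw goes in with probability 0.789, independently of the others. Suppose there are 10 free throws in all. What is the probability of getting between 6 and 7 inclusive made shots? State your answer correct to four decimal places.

0.3150

X ~ Binomial(10, 0.789); P(6 ≤ X ≤ 7) = Σ C(10,k) p^k (1−p)^(10−k) over k:
  k=6: C(10,6)·0.789^6·0.211^4 = 0.100418
  k=7: C(10,7)·0.789^7·0.211^3 = 0.214569
Total = 0.314987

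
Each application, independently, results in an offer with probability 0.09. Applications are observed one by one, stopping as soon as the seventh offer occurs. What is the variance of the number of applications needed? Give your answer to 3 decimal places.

786.420

Y = total applications until the seventh success; negative binomial with r=7, p=0.09.
Var(Y) = r(1−p)/p² = 7·0.91 / 0.09² = 786.41975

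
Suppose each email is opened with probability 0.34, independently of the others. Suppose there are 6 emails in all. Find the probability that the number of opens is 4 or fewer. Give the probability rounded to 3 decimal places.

0.980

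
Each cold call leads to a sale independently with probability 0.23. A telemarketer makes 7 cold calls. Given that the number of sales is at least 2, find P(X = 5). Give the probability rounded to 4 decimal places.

0.0159

X ~ Binomial(7, 0.23). Want P(X=5 | X≥2) = P(X=5) / P(X≥2).
P(X=5) = C(7,5)·0.23^5·0.77^2 = 0.008014
P(X≥2) = 1 − 0.160485 − 0.335560 = 0.503955
Ratio = 0.008014 / 0.503955 = 0.015902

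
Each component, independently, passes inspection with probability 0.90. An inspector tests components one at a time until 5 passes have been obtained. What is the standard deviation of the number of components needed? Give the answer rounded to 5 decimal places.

0.78567

Y = total components until the fifth success; negative binomial with r=5, p=0.90.
SD(Y) = √[r(1−p)/p²] = √(0.6172840) = 0.7856742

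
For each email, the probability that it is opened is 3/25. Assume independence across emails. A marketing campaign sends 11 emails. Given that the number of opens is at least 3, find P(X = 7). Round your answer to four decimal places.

0.0005

X ~ Binomial(11, 0.12). Want P(X=7 | X≥3) = P(X=7) / P(X≥3).
P(X=7) = C(11,7)·0.12^7·0.88^4 = 0.000071
P(X≥3) = 1 − 0.245081 − 0.367621 − 0.250651 = 0.136647
Ratio = 0.000071 / 0.136647 = 0.000519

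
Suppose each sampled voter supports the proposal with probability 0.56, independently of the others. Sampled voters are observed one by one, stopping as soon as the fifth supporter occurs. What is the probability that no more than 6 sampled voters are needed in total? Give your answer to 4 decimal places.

0.1762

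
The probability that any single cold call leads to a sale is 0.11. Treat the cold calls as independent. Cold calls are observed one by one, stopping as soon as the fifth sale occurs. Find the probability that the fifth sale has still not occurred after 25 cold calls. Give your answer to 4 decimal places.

0.8669

Needing more than 25 cold calls ⇔ fewer than 5 successes in the first 25. With X ~ Binomial(25, 0.11), P(Y > 25) = P(X ≤ 4).
  k=0: C(25,0)·0.11^0·0.89^25 = 0.054294
  k=1: C(25,1)·0.11^1·0.89^24 = 0.167762
  k=2: C(25,2)·0.11^2·0.89^23 = 0.248815
  k=3: C(25,3)·0.11^3·0.89^22 = 0.235769
  k=4: C(25,4)·0.11^4·0.89^21 = 0.160270
P(X ≤ 4) = 0.866909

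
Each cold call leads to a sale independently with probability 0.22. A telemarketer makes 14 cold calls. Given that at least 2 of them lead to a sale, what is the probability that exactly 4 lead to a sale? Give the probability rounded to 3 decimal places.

0.231

X ~ Binomial(14, 0.22). Want P(X=4 | X≥2) = P(X=4) / P(X≥2).
P(X=4) = C(14,4)·0.22^4·0.78^10 = 0.19547
P(X≥2) = 1 − 0.03085 − 0.12184 = 0.84731
Ratio = 0.19547 / 0.84731 = 0.23069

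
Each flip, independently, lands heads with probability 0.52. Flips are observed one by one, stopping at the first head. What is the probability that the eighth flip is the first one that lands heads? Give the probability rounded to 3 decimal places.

Geometric (trials to first success), p = 0.52.
P(Y = 8) = (1−p)^7 · p = 0.0058707 · 0.52 = 0.00305

0.003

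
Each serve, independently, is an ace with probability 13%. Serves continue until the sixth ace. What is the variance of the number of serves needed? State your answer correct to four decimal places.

Y = total serves until the sixth success; negative binomial with r=6, p=0.13.
Var(Y) = r(1−p)/p² = 6·0.87 / 0.13² = 308.875740

308.8757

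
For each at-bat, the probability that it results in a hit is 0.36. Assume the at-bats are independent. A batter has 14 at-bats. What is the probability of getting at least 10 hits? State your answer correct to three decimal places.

X ~ Binomial(14, 0.36); P(X ≥ 10) = Σ C(14,k) p^k (1−p)^(14−k) over k:
  k=10: C(14,10)·0.36^10·0.64^4 = 0.00614
  k=11: C(14,11)·0.36^11·0.64^3 = 0.00126
  k=12: C(14,12)·0.36^12·0.64^2 = 0.00018
  k=13: C(14,13)·0.36^13·0.64^1 = 0.00002
  k=14: C(14,14)·0.36^14·0.64^0 = 0.00000
Total = 0.00759

0.008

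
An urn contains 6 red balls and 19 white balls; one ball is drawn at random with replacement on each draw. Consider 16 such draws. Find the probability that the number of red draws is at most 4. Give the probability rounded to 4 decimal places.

X ~ Binomial(16, 0.24); P(X ≤ 4) = Σ C(16,k) p^k (1−p)^(16−k) over k:
  k=0: C(16,0)·0.24^0·0.76^16 = 0.012388
  k=1: C(16,1)·0.24^1·0.76^15 = 0.062594
  k=2: C(16,2)·0.24^2·0.76^14 = 0.148250
  k=3: C(16,3)·0.24^3·0.76^13 = 0.218473
  k=4: C(16,4)·0.24^4·0.76^12 = 0.224223
Total = 0.665929

0.6659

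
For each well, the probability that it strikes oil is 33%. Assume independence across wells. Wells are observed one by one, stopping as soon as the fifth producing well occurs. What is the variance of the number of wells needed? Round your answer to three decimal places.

Y = total wells until the fifth success; negative binomial with r=5, p=0.33.
Var(Y) = r(1−p)/p² = 5·0.67 / 0.33² = 30.76217

30.762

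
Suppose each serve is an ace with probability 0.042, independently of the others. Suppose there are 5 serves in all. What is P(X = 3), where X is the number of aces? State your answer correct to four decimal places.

X ~ Binomial(n=5, p=0.042).
P(X=3) = C(5,3) · p^3 · (1−p)^2
= 10 · 7.4088e-05 · 0.91776 = 0.000680

0.0007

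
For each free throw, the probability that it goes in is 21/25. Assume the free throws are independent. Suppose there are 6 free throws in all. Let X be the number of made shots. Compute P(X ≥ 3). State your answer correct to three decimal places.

X ~ Binomial(6, 0.84); P(X ≥ 3) = Σ C(6,k) p^k (1−p)^(6−k) over k:
  k=3: C(6,3)·0.84^3·0.16^3 = 0.04855
  k=4: C(6,4)·0.84^4·0.16^2 = 0.19118
  k=5: C(6,5)·0.84^5·0.16^1 = 0.40148
  k=6: C(6,6)·0.84^6·0.16^0 = 0.35130
Total = 0.99252

0.993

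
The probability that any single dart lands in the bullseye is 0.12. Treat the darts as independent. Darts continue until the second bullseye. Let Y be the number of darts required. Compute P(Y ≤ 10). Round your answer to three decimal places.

Finishing within 10 darts ⇔ at least 2 successes in the first 10. With X ~ Binomial(10, 0.12), P(Y ≤ 10) = 1 − P(X ≤ 1).
  k=0: C(10,0)·0.12^0·0.88^10 = 0.27850
  k=1: C(10,1)·0.12^1·0.88^9 = 0.37977
1 − 0.65828 = 0.34172

0.342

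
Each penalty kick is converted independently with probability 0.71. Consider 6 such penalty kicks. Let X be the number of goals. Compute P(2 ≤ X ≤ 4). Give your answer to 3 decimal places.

X ~ Binomial(6, 0.71); P(2 ≤ X ≤ 4) = Σ C(6,k) p^k (1−p)^(6−k) over k:
  k=2: C(6,2)·0.71^2·0.29^4 = 0.05348
  k=3: C(6,3)·0.71^3·0.29^3 = 0.17458
  k=4: C(6,4)·0.71^4·0.29^2 = 0.32057
Total = 0.54863

0.549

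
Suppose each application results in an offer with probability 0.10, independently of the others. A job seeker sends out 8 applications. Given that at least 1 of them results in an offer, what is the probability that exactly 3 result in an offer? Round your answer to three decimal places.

X ~ Binomial(8, 0.10). Want P(X=3 | X≥1) = P(X=3) / P(X≥1).
P(X=3) = C(8,3)·0.10^3·0.90^5 = 0.03307
P(X≥1) = 1 − 0.43047 = 0.56953
Ratio = 0.03307 / 0.56953 = 0.05806

0.058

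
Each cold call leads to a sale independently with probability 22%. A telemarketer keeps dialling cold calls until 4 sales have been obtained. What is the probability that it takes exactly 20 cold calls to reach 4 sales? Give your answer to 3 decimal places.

Y = trial on which the fourth success occurs; negative binomial, r=4, p=0.22.
P(Y=20) = C(19,3) · p^4 · (1−p)^16
= 969 · 0.0023426 · 0.018772 = 0.04261

0.043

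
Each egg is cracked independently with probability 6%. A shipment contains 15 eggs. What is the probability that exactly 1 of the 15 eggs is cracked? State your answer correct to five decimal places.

0.37847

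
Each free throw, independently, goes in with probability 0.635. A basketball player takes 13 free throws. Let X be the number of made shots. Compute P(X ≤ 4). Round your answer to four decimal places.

0.0170

X ~ Binomial(13, 0.635); P(X ≤ 4) = Σ C(13,k) p^k (1−p)^(13−k) over k:
  k=0: C(13,0)·0.635^0·0.365^13 = 0.000002
  k=1: C(13,1)·0.635^1·0.365^12 = 0.000046
  k=2: C(13,2)·0.635^2·0.365^11 = 0.000482
  k=3: C(13,3)·0.635^3·0.365^10 = 0.003073
  k=4: C(13,4)·0.635^4·0.365^9 = 0.013367
Total = 0.016970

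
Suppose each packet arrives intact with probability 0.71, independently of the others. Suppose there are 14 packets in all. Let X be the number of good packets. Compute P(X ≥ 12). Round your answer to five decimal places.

0.18116

X ~ Binomial(14, 0.71); P(X ≥ 12) = Σ C(14,k) p^k (1−p)^(14−k) over k:
  k=12: C(14,12)·0.71^12·0.29^2 = 0.1255849
  k=13: C(14,13)·0.71^13·0.29^1 = 0.0473026
  k=14: C(14,14)·0.71^14·0.29^0 = 0.0082721
Total = 0.1811596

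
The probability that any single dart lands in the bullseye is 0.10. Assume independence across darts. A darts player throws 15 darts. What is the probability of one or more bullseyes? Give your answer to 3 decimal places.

0.794

P(at least one) = 1 − P(none) = 1 − (1 − 0.10)^15
= 1 − 0.20589 = 0.79411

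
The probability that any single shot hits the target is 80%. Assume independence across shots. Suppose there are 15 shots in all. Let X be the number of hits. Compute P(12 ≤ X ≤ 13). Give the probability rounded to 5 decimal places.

0.48104

X ~ Binomial(15, 0.80); P(12 ≤ X ≤ 13) = Σ C(15,k) p^k (1−p)^(15−k) over k:
  k=12: C(15,12)·0.80^12·0.20^3 = 0.2501389
  k=13: C(15,13)·0.80^13·0.20^2 = 0.2308974
Total = 0.4810363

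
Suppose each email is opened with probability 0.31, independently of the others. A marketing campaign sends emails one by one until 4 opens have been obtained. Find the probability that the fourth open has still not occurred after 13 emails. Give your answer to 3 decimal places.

Needing more than 13 emails ⇔ fewer than 4 successes in the first 13. With X ~ Binomial(13, 0.31), P(Y > 13) = P(X ≤ 3).
  k=0: C(13,0)·0.31^0·0.69^13 = 0.00804
  k=1: C(13,1)·0.31^1·0.69^12 = 0.04693
  k=2: C(13,2)·0.31^2·0.69^11 = 0.12652
  k=3: C(13,3)·0.31^3·0.69^10 = 0.20842
P(X ≤ 3) = 0.38991

0.390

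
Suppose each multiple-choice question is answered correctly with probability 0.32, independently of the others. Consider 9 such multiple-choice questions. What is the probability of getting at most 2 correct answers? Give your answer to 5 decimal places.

X ~ Binomial(9, 0.32); P(X ≤ 2) = Σ C(9,k) p^k (1−p)^(9−k) over k:
  k=0: C(9,0)·0.32^0·0.68^9 = 0.0310871
  k=1: C(9,1)·0.32^1·0.68^8 = 0.1316630
  k=2: C(9,2)·0.32^2·0.68^7 = 0.2478363
Total = 0.4105864

0.41059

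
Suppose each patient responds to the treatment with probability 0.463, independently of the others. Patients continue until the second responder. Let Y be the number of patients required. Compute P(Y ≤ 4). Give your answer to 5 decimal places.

0.63005

Finishing within 4 patients ⇔ at least 2 successes in the first 4. With X ~ Binomial(4, 0.463), P(Y ≤ 4) = 1 − P(X ≤ 1).
  k=0: C(4,0)·0.463^0·0.537^4 = 0.0831567
  k=1: C(4,1)·0.463^1·0.537^3 = 0.2867899
1 − 0.3699466 = 0.6300534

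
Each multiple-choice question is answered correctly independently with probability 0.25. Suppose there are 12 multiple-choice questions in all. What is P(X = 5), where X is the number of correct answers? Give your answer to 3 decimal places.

0.103

X ~ Binomial(n=12, p=0.25).
P(X=5) = C(12,5) · p^5 · (1−p)^7
= 792 · 0.00097656 · 0.13348 = 0.10324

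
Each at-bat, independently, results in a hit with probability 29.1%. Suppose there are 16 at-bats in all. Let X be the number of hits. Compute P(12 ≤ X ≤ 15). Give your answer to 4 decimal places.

0.0002

X ~ Binomial(16, 0.291); P(12 ≤ X ≤ 15) = Σ C(16,k) p^k (1−p)^(16−k) over k:
  k=12: C(16,12)·0.291^12·0.709^4 = 0.000170
  k=13: C(16,13)·0.291^13·0.709^3 = 0.000021
  k=14: C(16,14)·0.291^14·0.709^2 = 0.000002
  k=15: C(16,15)·0.291^15·0.709^1 = 0.000000
Total = 0.000193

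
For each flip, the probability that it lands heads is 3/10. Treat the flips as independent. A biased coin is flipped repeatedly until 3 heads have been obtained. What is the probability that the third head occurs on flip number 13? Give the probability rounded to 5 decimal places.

0.05034

Y = trial on which the third success occurs; negative binomial, r=3, p=0.30.
P(Y=13) = C(12,2) · p^3 · (1−p)^10
= 66 · 0.027 · 0.028248 = 0.0503371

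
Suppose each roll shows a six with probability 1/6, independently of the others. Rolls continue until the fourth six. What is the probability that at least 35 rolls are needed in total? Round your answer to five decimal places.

0.15869

Needing more than 34 rolls ⇔ fewer than 4 successes in the first 34. With X ~ Binomial(34, 0.166667), P(Y > 34) = P(X ≤ 3).
  k=0: C(34,0)·0.166667^0·0.833333^34 = 0.0020316
  k=1: C(34,1)·0.166667^1·0.833333^33 = 0.0138149
  k=2: C(34,2)·0.166667^2·0.833333^32 = 0.0455890
  k=3: C(34,3)·0.166667^3·0.833333^31 = 0.0972566
P(X ≤ 3) = 0.1586921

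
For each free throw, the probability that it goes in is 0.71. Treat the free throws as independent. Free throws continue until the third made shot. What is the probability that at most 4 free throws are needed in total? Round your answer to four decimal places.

Finishing within 4 free throws ⇔ at least 3 successes in the first 4. With X ~ Binomial(4, 0.71), P(Y ≤ 4) = 1 − P(X ≤ 2).
  k=0: C(4,0)·0.71^0·0.29^4 = 0.007073
  k=1: C(4,1)·0.71^1·0.29^3 = 0.069265
  k=2: C(4,2)·0.71^2·0.29^2 = 0.254369
1 − 0.330706 = 0.669294

0.6693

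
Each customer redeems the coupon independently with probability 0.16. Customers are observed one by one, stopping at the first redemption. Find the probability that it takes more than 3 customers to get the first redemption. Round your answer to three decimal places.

Y = number of customers to the first success; geometric, p = 0.16.
P(Y > 3) = P(first 3 all fail) = (1−p)^3 = 0.59270

0.593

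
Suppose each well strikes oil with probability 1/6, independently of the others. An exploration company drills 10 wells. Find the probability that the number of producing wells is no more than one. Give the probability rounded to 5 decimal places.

X ~ Binomial(10, 0.166667); P(X ≤ 1) = Σ C(10,k) p^k (1−p)^(10−k) over k:
  k=0: C(10,0)·0.166667^0·0.833333^10 = 0.1615056
  k=1: C(10,1)·0.166667^1·0.833333^9 = 0.3230112
Total = 0.4845167

0.48452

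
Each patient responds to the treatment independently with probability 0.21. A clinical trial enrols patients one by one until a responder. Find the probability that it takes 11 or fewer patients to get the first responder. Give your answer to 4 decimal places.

0.9252

Y = number of patients to the first success; geometric, p = 0.21.
P(Y ≤ 11) = 1 − (1−p)^11 = 1 − 0.074799 = 0.925201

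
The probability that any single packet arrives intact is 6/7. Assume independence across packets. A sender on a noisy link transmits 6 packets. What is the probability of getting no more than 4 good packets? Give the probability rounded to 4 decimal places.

X ~ Binomial(6, 0.857143); P(X ≤ 4) = Σ C(6,k) p^k (1−p)^(6−k) over k:
  k=0: C(6,0)·0.857143^0·0.142857^6 = 0.000008
  k=1: C(6,1)·0.857143^1·0.142857^5 = 0.000306
  k=2: C(6,2)·0.857143^2·0.142857^4 = 0.004590
  k=3: C(6,3)·0.857143^3·0.142857^3 = 0.036719
  k=4: C(6,4)·0.857143^4·0.142857^2 = 0.165237
Total = 0.206861

0.2069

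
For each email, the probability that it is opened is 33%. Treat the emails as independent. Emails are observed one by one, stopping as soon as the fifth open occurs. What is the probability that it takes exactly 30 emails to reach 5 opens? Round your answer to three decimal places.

Y = trial on which the fifth success occurs; negative binomial, r=5, p=0.33.
P(Y=30) = C(29,4) · p^5 · (1−p)^25
= 23751 · 0.0039135 · 4.4861e-05 = 0.00417

0.004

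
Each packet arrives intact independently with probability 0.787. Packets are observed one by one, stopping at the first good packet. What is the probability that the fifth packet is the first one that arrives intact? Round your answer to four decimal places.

Geometric (trials to first success), p = 0.787.
P(Y = 5) = (1−p)^4 · p = 0.0020583 · 0.787 = 0.001620

0.0016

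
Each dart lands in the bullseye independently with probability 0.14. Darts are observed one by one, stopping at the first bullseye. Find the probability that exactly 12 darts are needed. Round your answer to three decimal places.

Geometric (trials to first success), p = 0.14.
P(Y = 12) = (1−p)^11 · p = 0.19032 · 0.14 = 0.02664

0.027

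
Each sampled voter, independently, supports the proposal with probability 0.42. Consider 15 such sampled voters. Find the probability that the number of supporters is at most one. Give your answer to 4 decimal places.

0.0034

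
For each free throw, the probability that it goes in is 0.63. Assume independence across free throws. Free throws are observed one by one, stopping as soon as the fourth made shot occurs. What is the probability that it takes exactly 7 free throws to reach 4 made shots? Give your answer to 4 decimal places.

0.1596

Y = trial on which the fourth success occurs; negative binomial, r=4, p=0.63.
P(Y=7) = C(6,3) · p^4 · (1−p)^3
= 20 · 0.15753 · 0.050653 = 0.159587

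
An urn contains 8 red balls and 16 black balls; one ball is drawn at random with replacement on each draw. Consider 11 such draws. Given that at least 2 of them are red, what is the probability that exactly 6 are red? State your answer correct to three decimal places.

0.090

X ~ Binomial(11, 0.333333). Want P(X=6 | X≥2) = P(X=6) / P(X≥2).
P(X=6) = C(11,6)·0.333333^6·0.666667^5 = 0.08346
P(X≥2) = 1 − 0.01156 − 0.06359 = 0.92485
Ratio = 0.08346 / 0.92485 = 0.09024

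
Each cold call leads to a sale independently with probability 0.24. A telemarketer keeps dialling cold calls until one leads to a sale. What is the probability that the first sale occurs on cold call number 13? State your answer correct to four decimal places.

0.0089

Geometric (trials to first success), p = 0.24.
P(Y = 13) = (1−p)^12 · p = 0.037133 · 0.24 = 0.008912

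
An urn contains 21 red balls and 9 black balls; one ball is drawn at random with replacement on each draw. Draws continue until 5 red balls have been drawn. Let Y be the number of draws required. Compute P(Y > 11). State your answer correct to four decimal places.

Needing more than 11 draws ⇔ fewer than 5 successes in the first 11. With X ~ Binomial(11, 0.70), P(Y > 11) = P(X ≤ 4).
  k=0: C(11,0)·0.70^0·0.30^11 = 0.000002
  k=1: C(11,1)·0.70^1·0.30^10 = 0.000045
  k=2: C(11,2)·0.70^2·0.30^9 = 0.000530
  k=3: C(11,3)·0.70^3·0.30^8 = 0.003713
  k=4: C(11,4)·0.70^4·0.30^7 = 0.017328
P(X ≤ 4) = 0.021619

0.0216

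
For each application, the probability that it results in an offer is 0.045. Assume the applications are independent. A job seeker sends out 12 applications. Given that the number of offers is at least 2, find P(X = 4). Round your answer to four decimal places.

0.0142

X ~ Binomial(12, 0.045). Want P(X=4 | X≥2) = P(X=4) / P(X≥2).
P(X=4) = C(12,4)·0.045^4·0.955^8 = 0.001404
P(X≥2) = 1 − 0.575494 − 0.325410 = 0.099096
Ratio = 0.001404 / 0.099096 = 0.014172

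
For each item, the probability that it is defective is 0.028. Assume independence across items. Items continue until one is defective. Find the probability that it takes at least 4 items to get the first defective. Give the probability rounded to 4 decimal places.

0.9183

Y = number of items to the first success; geometric, p = 0.028.
P(Y > 3) = P(first 3 all fail) = (1−p)^3 = 0.918330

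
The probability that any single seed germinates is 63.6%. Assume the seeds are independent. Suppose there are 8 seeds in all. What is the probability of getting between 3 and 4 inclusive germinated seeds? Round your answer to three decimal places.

X ~ Binomial(8, 0.636); P(3 ≤ X ≤ 4) = Σ C(8,k) p^k (1−p)^(8−k) over k:
  k=3: C(8,3)·0.636^3·0.364^5 = 0.09206
  k=4: C(8,4)·0.636^4·0.364^4 = 0.20106
Total = 0.29312

0.293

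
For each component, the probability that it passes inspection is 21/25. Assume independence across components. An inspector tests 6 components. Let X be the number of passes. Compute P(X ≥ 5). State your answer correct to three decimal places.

0.753

X ~ Binomial(6, 0.84); P(X ≥ 5) = Σ C(6,k) p^k (1−p)^(6−k) over k:
  k=5: C(6,5)·0.84^5·0.16^1 = 0.40148
  k=6: C(6,6)·0.84^6·0.16^0 = 0.35130
Total = 0.75278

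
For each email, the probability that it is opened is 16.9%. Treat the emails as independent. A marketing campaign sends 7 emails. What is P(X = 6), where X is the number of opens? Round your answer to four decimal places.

0.0001

X ~ Binomial(n=7, p=0.169).
P(X=6) = C(7,6) · p^6 · (1−p)^1
= 7 · 2.3298e-05 · 0.831 = 0.000136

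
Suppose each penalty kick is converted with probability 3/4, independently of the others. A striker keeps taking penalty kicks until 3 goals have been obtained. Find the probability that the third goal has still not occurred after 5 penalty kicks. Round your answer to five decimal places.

0.10352

Needing more than 5 penalty kicks ⇔ fewer than 3 successes in the first 5. With X ~ Binomial(5, 0.75), P(Y > 5) = P(X ≤ 2).
  k=0: C(5,0)·0.75^0·0.25^5 = 0.0009766
  k=1: C(5,1)·0.75^1·0.25^4 = 0.0146484
  k=2: C(5,2)·0.75^2·0.25^3 = 0.0878906
P(X ≤ 2) = 0.1035156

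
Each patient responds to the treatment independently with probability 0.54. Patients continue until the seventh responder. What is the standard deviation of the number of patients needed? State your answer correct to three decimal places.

3.323

Y = total patients until the seventh success; negative binomial with r=7, p=0.54.
SD(Y) = √[r(1−p)/p²] = √(11.04252) = 3.32303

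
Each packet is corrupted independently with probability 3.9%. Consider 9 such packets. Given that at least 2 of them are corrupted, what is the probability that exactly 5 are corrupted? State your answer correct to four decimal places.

0.0002

X ~ Binomial(9, 0.039). Want P(X=5 | X≥2) = P(X=5) / P(X≥2).
P(X=5) = C(9,5)·0.039^5·0.961^4 = 0.000010
P(X≥2) = 1 − 0.699054 − 0.255326 = 0.045621
Ratio = 0.000010 / 0.045621 = 0.000213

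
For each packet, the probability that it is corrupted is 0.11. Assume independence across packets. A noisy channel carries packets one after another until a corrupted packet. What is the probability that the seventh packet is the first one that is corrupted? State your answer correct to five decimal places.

0.05467

Geometric (trials to first success), p = 0.11.
P(Y = 7) = (1−p)^6 · p = 0.49698 · 0.11 = 0.0546679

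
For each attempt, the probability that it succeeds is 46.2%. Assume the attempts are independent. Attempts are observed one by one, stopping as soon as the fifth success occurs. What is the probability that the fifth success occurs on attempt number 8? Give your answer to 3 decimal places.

0.115

Y = trial on which the fifth success occurs; negative binomial, r=5, p=0.462.
P(Y=8) = C(7,4) · p^5 · (1−p)^3
= 35 · 0.021048 · 0.15572 = 0.11472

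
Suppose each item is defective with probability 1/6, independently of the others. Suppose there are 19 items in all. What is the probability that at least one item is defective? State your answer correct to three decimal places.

P(at least one) = 1 − P(none) = 1 − (1 − 0.166667)^19
= 1 − 0.03130 = 0.96870

0.969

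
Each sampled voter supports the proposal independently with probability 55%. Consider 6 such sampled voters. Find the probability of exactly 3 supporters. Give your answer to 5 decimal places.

X ~ Binomial(n=6, p=0.55).
P(X=3) = C(6,3) · p^3 · (1−p)^3
= 20 · 0.16637 · 0.091125 = 0.3032184

0.30322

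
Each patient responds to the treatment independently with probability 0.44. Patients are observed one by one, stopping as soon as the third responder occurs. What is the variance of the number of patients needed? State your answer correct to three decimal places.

Y = total patients until the third success; negative binomial with r=3, p=0.44.
Var(Y) = r(1−p)/p² = 3·0.56 / 0.44² = 8.67769

8.678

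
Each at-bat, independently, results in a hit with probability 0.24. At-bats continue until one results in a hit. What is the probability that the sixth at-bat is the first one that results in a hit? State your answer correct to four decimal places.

Geometric (trials to first success), p = 0.24.
P(Y = 6) = (1−p)^5 · p = 0.25355 · 0.24 = 0.060853

0.0609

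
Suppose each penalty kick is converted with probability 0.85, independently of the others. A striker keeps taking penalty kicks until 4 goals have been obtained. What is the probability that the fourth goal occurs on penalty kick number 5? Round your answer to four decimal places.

Y = trial on which the fourth success occurs; negative binomial, r=4, p=0.85.
P(Y=5) = C(4,3) · p^4 · (1−p)^1
= 4 · 0.52201 · 0.15 = 0.313204

0.3132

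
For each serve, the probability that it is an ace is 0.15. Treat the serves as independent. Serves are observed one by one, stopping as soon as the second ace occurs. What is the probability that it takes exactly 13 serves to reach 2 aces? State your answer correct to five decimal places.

Y = trial on which the second success occurs; negative binomial, r=2, p=0.15.
P(Y=13) = C(12,1) · p^2 · (1−p)^11
= 12 · 0.0225 · 0.16734 = 0.0451827

0.04518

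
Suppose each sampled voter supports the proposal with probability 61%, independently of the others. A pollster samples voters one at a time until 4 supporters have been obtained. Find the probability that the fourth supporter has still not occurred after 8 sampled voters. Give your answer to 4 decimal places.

0.1586

Needing more than 8 sampled voters ⇔ fewer than 4 successes in the first 8. With X ~ Binomial(8, 0.61), P(Y > 8) = P(X ≤ 3).
  k=0: C(8,0)·0.61^0·0.39^8 = 0.000535
  k=1: C(8,1)·0.61^1·0.39^7 = 0.006697
  k=2: C(8,2)·0.61^2·0.39^6 = 0.036661
  k=3: C(8,3)·0.61^3·0.39^5 = 0.114683
P(X ≤ 3) = 0.158577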